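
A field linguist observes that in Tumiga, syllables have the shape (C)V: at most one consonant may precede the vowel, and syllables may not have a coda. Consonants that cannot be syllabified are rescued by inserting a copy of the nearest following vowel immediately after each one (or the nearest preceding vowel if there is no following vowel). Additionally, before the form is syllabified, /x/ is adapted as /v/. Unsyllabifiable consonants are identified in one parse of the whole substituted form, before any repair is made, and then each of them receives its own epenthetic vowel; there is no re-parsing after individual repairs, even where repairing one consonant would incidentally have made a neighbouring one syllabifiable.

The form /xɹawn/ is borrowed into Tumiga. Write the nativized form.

vaɹawana

Substitution: /x/ → /v/, giving /vɹawn/.
Under (C)V, the unsyllabifiable consonants are /v/, /w/, /n/ (no codas are permitted; onsets are limited to one consonant).
Epenthesis after each stranded consonant: /v/ → /va/, /w/ → /wa/, /n/ → /na/.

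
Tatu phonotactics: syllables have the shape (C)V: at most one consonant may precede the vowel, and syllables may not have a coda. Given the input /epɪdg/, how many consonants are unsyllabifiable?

2

Under (C)V, the unsyllabifiable consonants are /d/, /g/ (no codas are permitted; onsets are limited to one consonant).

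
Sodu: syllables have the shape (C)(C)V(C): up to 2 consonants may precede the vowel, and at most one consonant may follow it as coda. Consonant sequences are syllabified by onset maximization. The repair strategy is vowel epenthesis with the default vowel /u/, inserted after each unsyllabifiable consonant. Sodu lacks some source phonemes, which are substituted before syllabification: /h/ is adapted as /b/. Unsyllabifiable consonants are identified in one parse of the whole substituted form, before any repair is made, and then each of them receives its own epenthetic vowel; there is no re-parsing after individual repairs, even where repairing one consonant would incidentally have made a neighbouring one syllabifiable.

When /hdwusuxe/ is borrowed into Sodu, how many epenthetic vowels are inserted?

After substitution the input is /bdwusuxe/.
The unsyllabifiable consonants are /b/; each receives one epenthetic vowel.

1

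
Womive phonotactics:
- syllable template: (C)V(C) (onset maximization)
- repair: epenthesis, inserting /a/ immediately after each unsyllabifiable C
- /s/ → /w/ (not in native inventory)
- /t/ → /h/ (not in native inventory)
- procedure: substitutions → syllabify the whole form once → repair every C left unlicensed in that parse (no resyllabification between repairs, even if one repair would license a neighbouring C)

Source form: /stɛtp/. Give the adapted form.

Substitution: /s/ → /w/, /t/ → /h/, giving /whɛhp/.
Syllabifying with onset maximization leaves /w/, /p/ stranded (at most one coda consonant is licensed; onsets are limited to one consonant).
Inserting the epenthetic vowel yields /w/ → /wa/, /p/ → /pa/.

wahɛhpa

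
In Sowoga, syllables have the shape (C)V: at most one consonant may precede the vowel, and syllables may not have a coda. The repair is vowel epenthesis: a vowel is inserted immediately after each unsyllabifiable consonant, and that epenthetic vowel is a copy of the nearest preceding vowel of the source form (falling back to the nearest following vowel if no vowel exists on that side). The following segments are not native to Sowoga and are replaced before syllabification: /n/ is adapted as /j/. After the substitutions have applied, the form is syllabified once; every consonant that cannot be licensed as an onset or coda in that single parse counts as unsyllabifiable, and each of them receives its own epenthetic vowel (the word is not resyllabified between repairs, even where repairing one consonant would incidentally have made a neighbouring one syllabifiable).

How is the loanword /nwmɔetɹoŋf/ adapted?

Substitution: /n/ → /j/, giving /jwmɔetɹoŋf/.
Syllabifying with onset maximization leaves /j/, /w/, /t/, /ŋ/, /f/ stranded (no codas are permitted; onsets are limited to one consonant).
Each unlicensed consonant becomes the onset of a new syllable: /j/ → /jɔ/, /w/ → /wɔ/, /t/ → /te/, /ŋ/ → /ŋo/, /f/ → /fo/.

jɔwɔmɔeteɹoŋofo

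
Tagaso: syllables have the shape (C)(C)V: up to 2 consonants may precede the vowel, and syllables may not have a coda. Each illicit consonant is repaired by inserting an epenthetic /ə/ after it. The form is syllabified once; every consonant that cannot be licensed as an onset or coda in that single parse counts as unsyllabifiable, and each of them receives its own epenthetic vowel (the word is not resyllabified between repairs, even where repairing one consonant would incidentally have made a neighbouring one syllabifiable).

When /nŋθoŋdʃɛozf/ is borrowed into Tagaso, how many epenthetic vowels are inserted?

4

The unsyllabifiable consonants are /n/, /ŋ/, /z/, /f/; each receives one epenthetic vowel.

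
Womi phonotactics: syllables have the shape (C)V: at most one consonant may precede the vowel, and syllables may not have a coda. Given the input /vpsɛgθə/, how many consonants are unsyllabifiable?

The consonants /v/, /p/, /g/ cannot be parsed into a legal (C)V syllable (no codas are permitted; onsets are limited to one consonant).

3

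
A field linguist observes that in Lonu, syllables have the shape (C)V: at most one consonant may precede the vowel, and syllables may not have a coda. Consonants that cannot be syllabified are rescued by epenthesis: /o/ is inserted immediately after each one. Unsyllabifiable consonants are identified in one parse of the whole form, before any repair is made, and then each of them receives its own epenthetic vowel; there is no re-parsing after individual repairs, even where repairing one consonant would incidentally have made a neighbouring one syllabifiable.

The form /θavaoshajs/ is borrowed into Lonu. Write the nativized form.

The consonants /s/, /j/, /s/ cannot be parsed into a legal (C)V syllable (no codas are permitted; onsets are limited to one consonant).
Each unlicensed consonant becomes the onset of a new syllable: /s/ → /so/, /j/ → /jo/, /s/ → /so/.

θavaosohajoso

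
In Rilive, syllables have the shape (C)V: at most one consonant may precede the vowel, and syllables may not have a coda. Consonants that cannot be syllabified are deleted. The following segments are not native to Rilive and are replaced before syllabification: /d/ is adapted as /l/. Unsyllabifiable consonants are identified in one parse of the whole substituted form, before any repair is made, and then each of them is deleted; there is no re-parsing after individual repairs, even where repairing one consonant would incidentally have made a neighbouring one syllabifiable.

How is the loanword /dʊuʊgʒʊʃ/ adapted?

lʊuʊʒʊ

Substitution: /d/ → /l/, giving /lʊuʊgʒʊʃ/.
Under (C)V, the unsyllabifiable consonants are /g/, /ʃ/ (no codas are permitted; onsets are limited to one consonant).
Deletion applies to /g/, /ʃ/.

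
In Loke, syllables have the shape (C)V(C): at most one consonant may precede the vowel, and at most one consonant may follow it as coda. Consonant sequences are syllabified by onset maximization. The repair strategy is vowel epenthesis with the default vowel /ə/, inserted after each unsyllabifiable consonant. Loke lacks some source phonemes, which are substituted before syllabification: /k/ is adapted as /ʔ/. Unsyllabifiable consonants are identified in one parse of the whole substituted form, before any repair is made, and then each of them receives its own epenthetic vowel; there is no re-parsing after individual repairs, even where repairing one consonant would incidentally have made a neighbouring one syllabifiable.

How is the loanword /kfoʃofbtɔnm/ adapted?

ʔəfoʃofbətɔnmə

Substitution: /k/ → /ʔ/, giving /ʔfoʃofbtɔnm/.
Syllabifying with onset maximization leaves /ʔ/, /b/, /m/ stranded (at most one coda consonant is licensed; onsets are limited to one consonant).
Each unlicensed consonant becomes the onset of a new syllable: /ʔ/ → /ʔə/, /b/ → /bə/, /m/ → /mə/.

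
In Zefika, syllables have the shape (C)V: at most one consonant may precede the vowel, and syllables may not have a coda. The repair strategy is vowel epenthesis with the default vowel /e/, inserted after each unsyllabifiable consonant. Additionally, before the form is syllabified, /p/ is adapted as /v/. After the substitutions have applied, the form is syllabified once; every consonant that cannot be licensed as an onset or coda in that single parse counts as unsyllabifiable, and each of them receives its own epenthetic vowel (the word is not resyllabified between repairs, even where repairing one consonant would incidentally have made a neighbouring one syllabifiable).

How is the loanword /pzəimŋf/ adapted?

vezəimeŋefe

Substitution: /p/ → /v/, giving /vzəimŋf/.
Syllabifying with onset maximization leaves /v/, /m/, /ŋ/, /f/ stranded (no codas are permitted; onsets are limited to one consonant).
Epenthesis after each stranded consonant: /v/ → /ve/, /m/ → /me/, /ŋ/ → /ŋe/, /f/ → /fe/.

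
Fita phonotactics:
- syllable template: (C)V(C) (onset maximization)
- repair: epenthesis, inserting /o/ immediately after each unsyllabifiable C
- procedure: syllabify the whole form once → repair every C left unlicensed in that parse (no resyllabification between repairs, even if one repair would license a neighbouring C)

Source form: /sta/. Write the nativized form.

sota

Under (C)V(C), the unsyllabifiable consonants are /s/ (at most one coda consonant is licensed; onsets are limited to one consonant).
Epenthesis after each stranded consonant: /s/ → /so/.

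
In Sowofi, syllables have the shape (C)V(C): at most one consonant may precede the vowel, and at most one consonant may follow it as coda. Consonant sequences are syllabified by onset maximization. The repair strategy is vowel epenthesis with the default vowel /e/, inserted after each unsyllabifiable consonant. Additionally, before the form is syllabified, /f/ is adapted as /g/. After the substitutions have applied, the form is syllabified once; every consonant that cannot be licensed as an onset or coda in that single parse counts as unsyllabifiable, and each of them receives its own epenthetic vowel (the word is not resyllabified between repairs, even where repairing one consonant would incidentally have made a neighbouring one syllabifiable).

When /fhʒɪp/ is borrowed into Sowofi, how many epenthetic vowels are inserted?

2

After substitution the input is /ghʒɪp/.
The unsyllabifiable consonants are /g/, /h/; each receives one epenthetic vowel.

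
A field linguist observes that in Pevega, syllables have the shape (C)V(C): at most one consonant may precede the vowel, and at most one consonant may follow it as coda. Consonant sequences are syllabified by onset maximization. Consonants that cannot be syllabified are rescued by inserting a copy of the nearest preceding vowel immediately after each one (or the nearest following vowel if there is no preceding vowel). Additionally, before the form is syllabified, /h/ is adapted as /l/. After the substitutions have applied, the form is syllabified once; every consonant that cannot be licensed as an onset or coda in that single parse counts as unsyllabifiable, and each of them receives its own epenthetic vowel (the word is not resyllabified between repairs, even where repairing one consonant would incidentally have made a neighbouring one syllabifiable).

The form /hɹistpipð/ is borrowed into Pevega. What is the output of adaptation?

liɹistipipði

Substitution: /h/ → /l/, giving /lɹistpipð/.
Under (C)V(C), the unsyllabifiable consonants are /l/, /t/, /ð/ (at most one coda consonant is licensed; onsets are limited to one consonant).
Each unlicensed consonant becomes the onset of a new syllable: /l/ → /li/, /t/ → /ti/, /ð/ → /ði/.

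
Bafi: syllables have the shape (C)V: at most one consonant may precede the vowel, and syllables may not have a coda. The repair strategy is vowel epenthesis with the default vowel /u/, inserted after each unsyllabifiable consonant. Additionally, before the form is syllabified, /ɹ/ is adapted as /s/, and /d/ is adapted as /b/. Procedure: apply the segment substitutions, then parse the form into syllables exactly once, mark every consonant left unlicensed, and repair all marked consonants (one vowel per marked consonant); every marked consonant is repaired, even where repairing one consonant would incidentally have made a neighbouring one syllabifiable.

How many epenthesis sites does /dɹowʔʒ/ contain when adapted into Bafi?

After substitution the input is /bsowʔʒ/.
The unsyllabifiable consonants are /b/, /w/, /ʔ/, /ʒ/; each receives one epenthetic vowel.

4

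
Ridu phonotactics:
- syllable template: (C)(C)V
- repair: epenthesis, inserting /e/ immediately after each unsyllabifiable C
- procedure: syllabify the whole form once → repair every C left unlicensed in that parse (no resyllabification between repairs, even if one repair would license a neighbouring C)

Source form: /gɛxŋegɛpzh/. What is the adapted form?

Under (C)(C)V, the unsyllabifiable consonants are /p/, /z/, /h/ (no codas are permitted; onsets may contain at most 2 consonants).
Epenthesis after each stranded consonant: /p/ → /pe/, /z/ → /ze/, /h/ → /he/.

gɛxŋegɛpezehe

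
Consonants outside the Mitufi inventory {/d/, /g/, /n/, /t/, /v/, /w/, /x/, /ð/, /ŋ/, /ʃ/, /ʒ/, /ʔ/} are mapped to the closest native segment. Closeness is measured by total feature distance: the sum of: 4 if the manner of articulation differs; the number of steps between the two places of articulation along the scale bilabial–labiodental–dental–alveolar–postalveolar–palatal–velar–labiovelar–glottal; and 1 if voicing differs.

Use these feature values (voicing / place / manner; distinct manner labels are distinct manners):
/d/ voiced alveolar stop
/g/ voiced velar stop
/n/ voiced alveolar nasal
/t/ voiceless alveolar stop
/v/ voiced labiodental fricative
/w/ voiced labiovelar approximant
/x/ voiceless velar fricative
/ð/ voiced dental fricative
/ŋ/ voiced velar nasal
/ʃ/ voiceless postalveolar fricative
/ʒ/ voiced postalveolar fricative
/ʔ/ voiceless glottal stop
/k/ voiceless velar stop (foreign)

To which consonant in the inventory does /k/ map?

g

/g/ is closest: same manner (stop), place distance 0 (velar→velar), voicing differs (+1); total 1. Next closest is /ʔ/ at distance 2.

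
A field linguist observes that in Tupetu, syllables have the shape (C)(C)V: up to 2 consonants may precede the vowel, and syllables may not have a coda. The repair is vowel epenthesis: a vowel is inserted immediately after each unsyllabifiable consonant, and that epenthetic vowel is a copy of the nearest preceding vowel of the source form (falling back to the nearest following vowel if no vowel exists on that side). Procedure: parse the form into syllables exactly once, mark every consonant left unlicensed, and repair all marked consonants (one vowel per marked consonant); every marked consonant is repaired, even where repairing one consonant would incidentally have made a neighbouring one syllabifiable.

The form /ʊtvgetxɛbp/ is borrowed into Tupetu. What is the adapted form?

ʊtʊvgetxɛbɛpɛ

Under (C)(C)V, the unsyllabifiable consonants are /t/, /b/, /p/ (no codas are permitted; onsets may contain at most 2 consonants).
Inserting the epenthetic vowel yields /t/ → /tʊ/, /b/ → /bɛ/, /p/ → /pɛ/.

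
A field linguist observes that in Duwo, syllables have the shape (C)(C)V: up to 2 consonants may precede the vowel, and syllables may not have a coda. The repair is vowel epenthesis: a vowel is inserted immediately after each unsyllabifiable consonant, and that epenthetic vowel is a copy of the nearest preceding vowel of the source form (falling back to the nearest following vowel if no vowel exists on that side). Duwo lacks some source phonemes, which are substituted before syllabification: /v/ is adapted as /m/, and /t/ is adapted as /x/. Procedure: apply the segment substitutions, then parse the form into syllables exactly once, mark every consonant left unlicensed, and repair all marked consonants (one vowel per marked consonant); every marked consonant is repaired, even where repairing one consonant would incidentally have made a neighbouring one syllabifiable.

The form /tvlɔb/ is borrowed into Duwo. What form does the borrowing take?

Substitution: /t/ → /x/, /v/ → /m/, giving /xmlɔb/.
The consonants /x/, /b/ cannot be parsed into a legal (C)(C)V syllable (no codas are permitted; onsets may contain at most 2 consonants).
Inserting the epenthetic vowel yields /x/ → /xɔ/, /b/ → /bɔ/.

xɔmlɔbɔ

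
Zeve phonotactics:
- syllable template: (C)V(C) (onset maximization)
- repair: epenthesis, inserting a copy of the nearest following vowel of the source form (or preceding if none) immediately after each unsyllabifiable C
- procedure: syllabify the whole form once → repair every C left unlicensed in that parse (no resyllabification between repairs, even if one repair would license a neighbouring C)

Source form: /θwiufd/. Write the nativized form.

θiwiufdu

Under (C)V(C), the unsyllabifiable consonants are /θ/, /d/ (at most one coda consonant is licensed; onsets are limited to one consonant).
Epenthesis after each stranded consonant: /θ/ → /θi/, /d/ → /du/.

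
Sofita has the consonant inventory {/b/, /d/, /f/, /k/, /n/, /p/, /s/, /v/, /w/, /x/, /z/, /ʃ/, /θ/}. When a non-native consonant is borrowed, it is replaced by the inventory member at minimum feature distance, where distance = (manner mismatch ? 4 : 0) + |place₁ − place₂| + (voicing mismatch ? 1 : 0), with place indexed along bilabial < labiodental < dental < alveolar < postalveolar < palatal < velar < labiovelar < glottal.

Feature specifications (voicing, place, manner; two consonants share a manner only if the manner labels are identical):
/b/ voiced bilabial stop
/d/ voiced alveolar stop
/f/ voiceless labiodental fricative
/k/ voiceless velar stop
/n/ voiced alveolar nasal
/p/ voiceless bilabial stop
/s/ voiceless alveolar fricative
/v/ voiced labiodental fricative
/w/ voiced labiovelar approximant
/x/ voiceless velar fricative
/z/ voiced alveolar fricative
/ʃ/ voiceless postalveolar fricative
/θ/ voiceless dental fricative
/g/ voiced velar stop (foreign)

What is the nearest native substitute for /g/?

/k/ is closest: same manner (stop), place distance 0 (velar→velar), voicing differs (+1); total 1. Next closest is /d/ at distance 3.

k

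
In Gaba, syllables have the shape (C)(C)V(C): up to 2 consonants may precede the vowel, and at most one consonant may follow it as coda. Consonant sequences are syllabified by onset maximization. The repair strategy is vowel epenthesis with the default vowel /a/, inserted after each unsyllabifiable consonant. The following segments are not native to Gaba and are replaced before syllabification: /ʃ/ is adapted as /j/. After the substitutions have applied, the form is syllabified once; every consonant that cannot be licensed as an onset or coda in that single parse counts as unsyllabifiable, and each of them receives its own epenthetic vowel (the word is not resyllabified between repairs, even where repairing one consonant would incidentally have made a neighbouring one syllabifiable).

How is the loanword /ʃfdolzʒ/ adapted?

Substitution: /ʃ/ → /j/, giving /jfdolzʒ/.
Syllabifying with onset maximization leaves /j/, /z/, /ʒ/ stranded (at most one coda consonant is licensed; onsets may contain at most 2 consonants).
Inserting the epenthetic vowel yields /j/ → /ja/, /z/ → /za/, /ʒ/ → /ʒa/.

jafdolzaʒa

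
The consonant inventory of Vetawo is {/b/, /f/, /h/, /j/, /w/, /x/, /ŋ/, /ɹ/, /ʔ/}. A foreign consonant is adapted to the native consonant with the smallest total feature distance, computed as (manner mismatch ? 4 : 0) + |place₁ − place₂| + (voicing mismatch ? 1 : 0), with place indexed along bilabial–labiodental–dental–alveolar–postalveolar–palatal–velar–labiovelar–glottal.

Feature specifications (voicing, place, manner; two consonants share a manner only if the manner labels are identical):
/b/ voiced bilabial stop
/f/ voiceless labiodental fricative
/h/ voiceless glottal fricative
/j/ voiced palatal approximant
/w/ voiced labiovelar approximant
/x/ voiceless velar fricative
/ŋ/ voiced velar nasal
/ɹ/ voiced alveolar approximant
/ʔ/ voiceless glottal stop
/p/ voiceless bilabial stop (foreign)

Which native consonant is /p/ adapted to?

/b/ is closest: same manner (stop), place distance 0 (bilabial→bilabial), voicing differs (+1); total 1. Next closest is /f/ at distance 5.

b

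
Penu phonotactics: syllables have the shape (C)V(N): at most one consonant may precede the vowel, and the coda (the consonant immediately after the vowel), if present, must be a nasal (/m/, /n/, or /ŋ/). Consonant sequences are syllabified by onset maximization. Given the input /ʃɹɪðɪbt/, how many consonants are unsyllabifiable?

Under (C)V(N), the unsyllabifiable consonants are /ʃ/, /b/, /t/ (only a nasal (/m/, /n/, or /ŋ/) is licensed in coda position; onsets are limited to one consonant).

3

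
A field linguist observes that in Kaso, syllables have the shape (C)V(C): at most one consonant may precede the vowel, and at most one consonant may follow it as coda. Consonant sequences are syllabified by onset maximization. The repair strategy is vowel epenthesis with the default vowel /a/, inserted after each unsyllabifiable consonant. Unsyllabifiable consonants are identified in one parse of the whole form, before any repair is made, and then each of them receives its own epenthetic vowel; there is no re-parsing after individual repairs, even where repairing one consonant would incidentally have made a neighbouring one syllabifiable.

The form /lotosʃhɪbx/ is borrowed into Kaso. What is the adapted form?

Under (C)V(C), the unsyllabifiable consonants are /ʃ/, /x/ (at most one coda consonant is licensed; onsets are limited to one consonant).
Inserting the epenthetic vowel yields /ʃ/ → /ʃa/, /x/ → /xa/.

lotosʃahɪbxa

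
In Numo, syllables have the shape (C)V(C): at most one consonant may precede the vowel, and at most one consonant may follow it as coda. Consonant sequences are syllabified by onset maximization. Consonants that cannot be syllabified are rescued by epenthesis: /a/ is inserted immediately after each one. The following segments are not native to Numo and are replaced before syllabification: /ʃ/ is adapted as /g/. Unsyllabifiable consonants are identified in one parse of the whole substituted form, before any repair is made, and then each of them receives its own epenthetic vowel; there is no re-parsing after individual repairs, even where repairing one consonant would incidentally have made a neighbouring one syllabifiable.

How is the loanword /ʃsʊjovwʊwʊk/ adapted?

gasʊjovwʊwʊk

Substitution: /ʃ/ → /g/, giving /gsʊjovwʊwʊk/.
Under (C)V(C), the unsyllabifiable consonants are /g/ (at most one coda consonant is licensed; onsets are limited to one consonant).
Epenthesis after each stranded consonant: /g/ → /ga/.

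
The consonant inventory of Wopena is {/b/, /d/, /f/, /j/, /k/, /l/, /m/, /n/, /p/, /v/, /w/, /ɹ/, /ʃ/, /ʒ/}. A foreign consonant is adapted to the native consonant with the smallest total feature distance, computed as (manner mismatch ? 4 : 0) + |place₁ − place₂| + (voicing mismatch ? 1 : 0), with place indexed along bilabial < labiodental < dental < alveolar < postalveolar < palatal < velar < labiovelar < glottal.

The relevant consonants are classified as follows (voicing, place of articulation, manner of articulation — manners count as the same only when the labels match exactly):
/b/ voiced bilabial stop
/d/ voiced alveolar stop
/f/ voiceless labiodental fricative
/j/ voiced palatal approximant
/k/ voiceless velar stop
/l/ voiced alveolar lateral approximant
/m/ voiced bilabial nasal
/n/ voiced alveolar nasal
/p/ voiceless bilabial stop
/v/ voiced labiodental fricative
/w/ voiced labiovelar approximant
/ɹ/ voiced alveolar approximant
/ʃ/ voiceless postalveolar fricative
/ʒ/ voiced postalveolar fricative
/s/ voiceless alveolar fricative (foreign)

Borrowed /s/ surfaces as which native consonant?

/ʃ/ is closest: same manner (fricative), place distance 1 (alveolar→postalveolar), same voicing; total 1. Next closest is /f/ at distance 2.

ʃ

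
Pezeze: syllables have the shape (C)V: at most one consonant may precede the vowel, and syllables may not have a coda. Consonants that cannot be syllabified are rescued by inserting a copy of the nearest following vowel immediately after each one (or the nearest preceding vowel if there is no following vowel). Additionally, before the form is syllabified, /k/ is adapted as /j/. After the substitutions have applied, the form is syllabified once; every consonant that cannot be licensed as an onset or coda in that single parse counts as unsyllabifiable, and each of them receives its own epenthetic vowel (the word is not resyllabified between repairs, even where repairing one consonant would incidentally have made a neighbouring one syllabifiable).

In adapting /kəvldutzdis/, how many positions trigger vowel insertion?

5

After substitution the input is /jəvldutzdis/.
The unsyllabifiable consonants are /v/, /l/, /t/, /z/, /s/; each receives one epenthetic vowel.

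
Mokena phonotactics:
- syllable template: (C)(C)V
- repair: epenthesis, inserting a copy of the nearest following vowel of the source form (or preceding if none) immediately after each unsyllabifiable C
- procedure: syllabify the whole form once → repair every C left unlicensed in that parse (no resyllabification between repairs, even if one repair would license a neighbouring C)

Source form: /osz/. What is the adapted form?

osozo

The consonants /s/, /z/ cannot be parsed into a legal (C)(C)V syllable (no codas are permitted; onsets may contain at most 2 consonants).
Inserting the epenthetic vowel yields /s/ → /so/, /z/ → /zo/.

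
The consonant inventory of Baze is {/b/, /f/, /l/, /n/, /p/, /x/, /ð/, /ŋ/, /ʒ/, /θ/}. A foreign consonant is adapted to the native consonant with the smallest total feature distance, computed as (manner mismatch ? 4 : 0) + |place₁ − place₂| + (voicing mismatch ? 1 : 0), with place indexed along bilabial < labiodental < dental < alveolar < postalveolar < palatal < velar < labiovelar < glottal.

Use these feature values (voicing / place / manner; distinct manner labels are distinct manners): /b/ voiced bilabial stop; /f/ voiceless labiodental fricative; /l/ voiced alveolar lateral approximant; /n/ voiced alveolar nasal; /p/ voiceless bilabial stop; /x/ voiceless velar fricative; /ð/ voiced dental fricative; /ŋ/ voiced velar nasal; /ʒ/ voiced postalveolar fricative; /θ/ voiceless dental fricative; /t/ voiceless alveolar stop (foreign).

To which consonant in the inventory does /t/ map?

/p/ is closest: same manner (stop), place distance 3 (alveolar→bilabial), same voicing; total 3. Next closest is /b/ at distance 4.

p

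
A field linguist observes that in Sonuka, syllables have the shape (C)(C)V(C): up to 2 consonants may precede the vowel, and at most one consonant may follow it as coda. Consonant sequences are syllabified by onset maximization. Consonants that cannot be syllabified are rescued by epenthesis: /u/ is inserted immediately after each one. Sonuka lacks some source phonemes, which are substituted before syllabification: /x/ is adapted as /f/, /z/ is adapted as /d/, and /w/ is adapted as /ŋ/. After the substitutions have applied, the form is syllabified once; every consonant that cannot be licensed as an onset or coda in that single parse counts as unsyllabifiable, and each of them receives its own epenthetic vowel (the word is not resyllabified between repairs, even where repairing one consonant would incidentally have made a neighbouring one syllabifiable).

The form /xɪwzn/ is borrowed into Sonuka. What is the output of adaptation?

fɪŋdunu

Substitution: /x/ → /f/, /w/ → /ŋ/, /z/ → /d/, giving /fɪŋdn/.
The consonants /d/, /n/ cannot be parsed into a legal (C)(C)V(C) syllable (at most one coda consonant is licensed; onsets may contain at most 2 consonants).
Epenthesis after each stranded consonant: /d/ → /du/, /n/ → /nu/.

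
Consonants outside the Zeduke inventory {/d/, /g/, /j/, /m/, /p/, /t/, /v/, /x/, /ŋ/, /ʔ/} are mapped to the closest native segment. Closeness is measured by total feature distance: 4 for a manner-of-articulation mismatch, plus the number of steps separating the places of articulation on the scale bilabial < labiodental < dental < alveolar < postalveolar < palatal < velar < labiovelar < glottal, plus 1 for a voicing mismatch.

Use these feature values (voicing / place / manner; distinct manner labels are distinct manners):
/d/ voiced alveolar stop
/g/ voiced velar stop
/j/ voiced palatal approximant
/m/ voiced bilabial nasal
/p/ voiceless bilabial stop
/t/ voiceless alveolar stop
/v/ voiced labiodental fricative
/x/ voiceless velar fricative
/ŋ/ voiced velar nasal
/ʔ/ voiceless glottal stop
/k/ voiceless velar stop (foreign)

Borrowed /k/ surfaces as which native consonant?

g

/g/ is closest: same manner (stop), place distance 0 (velar→velar), voicing differs (+1); total 1. Next closest is /ʔ/ at distance 2.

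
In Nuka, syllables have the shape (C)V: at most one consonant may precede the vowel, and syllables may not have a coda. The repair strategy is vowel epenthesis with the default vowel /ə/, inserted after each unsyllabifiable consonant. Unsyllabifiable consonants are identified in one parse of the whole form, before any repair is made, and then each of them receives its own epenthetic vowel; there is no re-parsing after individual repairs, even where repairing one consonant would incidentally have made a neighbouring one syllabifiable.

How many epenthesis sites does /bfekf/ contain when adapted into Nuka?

3

The unsyllabifiable consonants are /b/, /k/, /f/; each receives one epenthetic vowel.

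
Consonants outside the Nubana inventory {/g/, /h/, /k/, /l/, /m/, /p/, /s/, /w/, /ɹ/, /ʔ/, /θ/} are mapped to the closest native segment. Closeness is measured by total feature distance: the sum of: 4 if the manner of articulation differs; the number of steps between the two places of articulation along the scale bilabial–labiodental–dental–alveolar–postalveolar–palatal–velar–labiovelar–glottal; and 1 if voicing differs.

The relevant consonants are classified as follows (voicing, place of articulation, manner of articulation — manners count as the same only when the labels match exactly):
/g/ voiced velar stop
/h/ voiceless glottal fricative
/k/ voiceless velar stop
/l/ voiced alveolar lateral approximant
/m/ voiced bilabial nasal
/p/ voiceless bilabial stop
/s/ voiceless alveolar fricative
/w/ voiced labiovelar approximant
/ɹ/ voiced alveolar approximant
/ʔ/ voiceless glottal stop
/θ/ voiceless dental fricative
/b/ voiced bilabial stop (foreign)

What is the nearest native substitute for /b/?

/p/ is closest: same manner (stop), place distance 0 (bilabial→bilabial), voicing differs (+1); total 1. Next closest is /m/ at distance 4.

p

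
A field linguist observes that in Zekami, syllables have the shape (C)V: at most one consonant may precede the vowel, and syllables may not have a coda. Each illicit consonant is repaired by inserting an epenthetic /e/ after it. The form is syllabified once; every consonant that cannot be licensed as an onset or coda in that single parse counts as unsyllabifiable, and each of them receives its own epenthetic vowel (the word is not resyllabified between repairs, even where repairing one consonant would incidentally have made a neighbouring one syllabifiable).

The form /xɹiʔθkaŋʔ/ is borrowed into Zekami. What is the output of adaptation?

Syllabifying with onset maximization leaves /x/, /ʔ/, /θ/, /ŋ/, /ʔ/ stranded (no codas are permitted; onsets are limited to one consonant).
Each unlicensed consonant becomes the onset of a new syllable: /x/ → /xe/, /ʔ/ → /ʔe/, /θ/ → /θe/, /ŋ/ → /ŋe/, /ʔ/ → /ʔe/.

xeɹiʔeθekaŋeʔe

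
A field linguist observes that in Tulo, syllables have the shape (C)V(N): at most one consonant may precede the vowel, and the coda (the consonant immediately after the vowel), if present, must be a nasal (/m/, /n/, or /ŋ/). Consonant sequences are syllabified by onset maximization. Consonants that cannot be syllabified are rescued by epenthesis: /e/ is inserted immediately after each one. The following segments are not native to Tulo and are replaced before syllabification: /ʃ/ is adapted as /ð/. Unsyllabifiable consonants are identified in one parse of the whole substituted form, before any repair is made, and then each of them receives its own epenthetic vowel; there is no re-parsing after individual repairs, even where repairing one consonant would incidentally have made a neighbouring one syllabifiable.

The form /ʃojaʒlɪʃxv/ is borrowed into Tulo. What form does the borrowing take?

Substitution: /ʃ/ → /ð/, giving /ðojaʒlɪðxv/.
The consonants /ʒ/, /ð/, /x/, /v/ cannot be parsed into a legal (C)V(N) syllable (only a nasal (/m/, /n/, or /ŋ/) is licensed in coda position; onsets are limited to one consonant).
Inserting the epenthetic vowel yields /ʒ/ → /ʒe/, /ð/ → /ðe/, /x/ → /xe/, /v/ → /ve/.

ðojaʒelɪðexeve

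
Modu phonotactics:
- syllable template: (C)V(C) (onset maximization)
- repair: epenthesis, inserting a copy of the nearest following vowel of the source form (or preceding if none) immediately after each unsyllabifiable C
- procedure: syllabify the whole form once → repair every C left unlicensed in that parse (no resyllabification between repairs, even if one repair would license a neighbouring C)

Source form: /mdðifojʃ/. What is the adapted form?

Syllabifying with onset maximization leaves /m/, /d/, /ʃ/ stranded (at most one coda consonant is licensed; onsets are limited to one consonant).
Each unlicensed consonant becomes the onset of a new syllable: /m/ → /mi/, /d/ → /di/, /ʃ/ → /ʃo/.

midiðifojʃo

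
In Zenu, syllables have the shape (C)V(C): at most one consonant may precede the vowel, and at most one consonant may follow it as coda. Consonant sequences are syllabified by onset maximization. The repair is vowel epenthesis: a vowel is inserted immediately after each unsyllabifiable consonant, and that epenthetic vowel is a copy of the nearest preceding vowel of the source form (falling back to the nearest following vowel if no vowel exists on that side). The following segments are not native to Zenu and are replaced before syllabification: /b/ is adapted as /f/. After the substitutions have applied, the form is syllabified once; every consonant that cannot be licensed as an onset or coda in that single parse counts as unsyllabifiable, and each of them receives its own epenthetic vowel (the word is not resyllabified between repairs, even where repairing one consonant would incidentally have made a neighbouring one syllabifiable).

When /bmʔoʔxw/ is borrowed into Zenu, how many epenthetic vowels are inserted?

4

After substitution the input is /fmʔoʔxw/.
The unsyllabifiable consonants are /f/, /m/, /x/, /w/; each receives one epenthetic vowel.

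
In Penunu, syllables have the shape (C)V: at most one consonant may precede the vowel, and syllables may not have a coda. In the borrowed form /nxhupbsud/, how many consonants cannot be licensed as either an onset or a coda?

Syllabifying with onset maximization leaves /n/, /x/, /p/, /b/, /d/ stranded (no codas are permitted; onsets are limited to one consonant).

5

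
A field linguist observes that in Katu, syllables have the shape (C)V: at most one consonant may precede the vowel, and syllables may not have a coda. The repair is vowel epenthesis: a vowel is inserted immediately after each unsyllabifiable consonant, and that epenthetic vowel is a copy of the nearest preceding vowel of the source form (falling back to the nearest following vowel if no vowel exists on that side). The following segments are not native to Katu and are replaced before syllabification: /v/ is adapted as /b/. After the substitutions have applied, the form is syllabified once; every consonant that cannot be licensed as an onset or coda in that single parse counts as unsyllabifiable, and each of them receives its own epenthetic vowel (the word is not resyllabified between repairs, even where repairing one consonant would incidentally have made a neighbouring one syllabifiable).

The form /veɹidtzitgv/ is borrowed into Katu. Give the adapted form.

Substitution: /v/ → /b/, giving /beɹidtzitgb/.
Under (C)V, the unsyllabifiable consonants are /d/, /t/, /t/, /g/, /b/ (no codas are permitted; onsets are limited to one consonant).
Inserting the epenthetic vowel yields /d/ → /di/, /t/ → /ti/, /t/ → /ti/, /g/ → /gi/, /b/ → /bi/.

beɹiditizitigibi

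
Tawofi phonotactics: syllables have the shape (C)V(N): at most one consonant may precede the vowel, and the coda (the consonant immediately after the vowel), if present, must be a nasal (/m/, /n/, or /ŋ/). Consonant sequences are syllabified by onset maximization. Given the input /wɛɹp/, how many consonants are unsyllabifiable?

Syllabifying with onset maximization leaves /ɹ/, /p/ stranded (only a nasal (/m/, /n/, or /ŋ/) is licensed in coda position; onsets are limited to one consonant).

2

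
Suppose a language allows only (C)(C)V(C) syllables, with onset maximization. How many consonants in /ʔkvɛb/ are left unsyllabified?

Under (C)(C)V(C), the unsyllabifiable consonants are /ʔ/ (at most one coda consonant is licensed; onsets may contain at most 2 consonants).

1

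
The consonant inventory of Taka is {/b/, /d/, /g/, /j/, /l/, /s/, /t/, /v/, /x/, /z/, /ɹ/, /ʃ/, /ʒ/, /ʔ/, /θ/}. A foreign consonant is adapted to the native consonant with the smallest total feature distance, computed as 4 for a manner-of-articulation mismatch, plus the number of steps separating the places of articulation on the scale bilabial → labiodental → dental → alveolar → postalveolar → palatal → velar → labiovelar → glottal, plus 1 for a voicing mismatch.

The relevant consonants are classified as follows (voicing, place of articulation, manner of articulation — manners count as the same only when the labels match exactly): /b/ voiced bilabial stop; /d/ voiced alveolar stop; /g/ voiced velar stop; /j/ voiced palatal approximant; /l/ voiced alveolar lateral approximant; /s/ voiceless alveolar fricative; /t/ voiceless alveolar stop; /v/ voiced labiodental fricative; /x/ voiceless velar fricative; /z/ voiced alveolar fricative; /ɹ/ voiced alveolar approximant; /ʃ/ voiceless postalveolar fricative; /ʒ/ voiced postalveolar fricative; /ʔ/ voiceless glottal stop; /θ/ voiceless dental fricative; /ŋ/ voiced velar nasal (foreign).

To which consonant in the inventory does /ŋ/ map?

/g/ is closest: manner differs (nasal→stop, +4), place distance 0 (velar→velar), same voicing; total 4. Next closest is /j/ at distance 5.

g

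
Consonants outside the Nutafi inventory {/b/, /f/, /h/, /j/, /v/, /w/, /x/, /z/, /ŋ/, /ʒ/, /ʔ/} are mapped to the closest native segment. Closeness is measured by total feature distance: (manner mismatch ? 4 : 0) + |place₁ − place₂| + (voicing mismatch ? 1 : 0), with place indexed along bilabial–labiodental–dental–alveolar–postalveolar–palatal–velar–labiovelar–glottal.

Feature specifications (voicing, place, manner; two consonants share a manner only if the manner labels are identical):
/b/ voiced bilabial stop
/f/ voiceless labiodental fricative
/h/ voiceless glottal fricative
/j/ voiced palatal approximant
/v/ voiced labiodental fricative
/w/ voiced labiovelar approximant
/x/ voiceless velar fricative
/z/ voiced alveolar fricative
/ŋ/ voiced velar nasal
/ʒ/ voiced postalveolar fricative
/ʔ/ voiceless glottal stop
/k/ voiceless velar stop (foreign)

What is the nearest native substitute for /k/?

ʔ

/ʔ/ is closest: same manner (stop), place distance 2 (velar→glottal), same voicing; total 2. Next closest is /x/ at distance 4.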